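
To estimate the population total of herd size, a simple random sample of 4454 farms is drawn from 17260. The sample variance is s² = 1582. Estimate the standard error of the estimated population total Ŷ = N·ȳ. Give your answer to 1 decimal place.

Var(Ŷ) = N²·Var(ȳ) = N²·(1 − n/N)·s²/n.
f = 4454/17260 = 0.25805330; Var(ȳ) = 0.74194670·1582/4454 = 0.26352934.
Var(Ŷ) = 17260² · 0.26352934 = 7.8507393 × 10^7.
SE(Ŷ) = √(7.8507393 × 10^7) = 8860.4.

8860.4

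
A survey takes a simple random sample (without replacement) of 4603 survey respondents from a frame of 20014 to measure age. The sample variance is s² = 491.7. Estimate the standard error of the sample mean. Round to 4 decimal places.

Under SRS without replacement, Var(ȳ) = (1 − f)·s²/n with f = n/N = 4603/20014 = 0.22998901.
Var(ȳ) = (1 − 0.22998901)·491.7/4603 = 0.77001099·0.10682164 = 0.082253836.
SE(ȳ) = √(0.082253836) = 0.2868.

0.2868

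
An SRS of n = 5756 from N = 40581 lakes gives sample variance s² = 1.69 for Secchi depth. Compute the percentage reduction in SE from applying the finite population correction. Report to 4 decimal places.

7.3631

f = n/N = 5756/40581 = 0.14183978.
SE_no-fpc = √(s²/n) = 0.017134955; SE_fpc = √((1−f)s²/n) = 0.015873297.
Ratio = √(1−f) = 0.92636938. Reduction = 100·(1 − 0.92636938) = 7.3631%.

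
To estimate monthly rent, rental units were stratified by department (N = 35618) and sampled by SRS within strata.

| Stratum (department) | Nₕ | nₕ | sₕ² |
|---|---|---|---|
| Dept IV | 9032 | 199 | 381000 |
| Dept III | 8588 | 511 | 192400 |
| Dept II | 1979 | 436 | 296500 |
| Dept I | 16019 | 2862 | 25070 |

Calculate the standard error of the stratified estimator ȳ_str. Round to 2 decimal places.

Var(ȳ_str) = Σₕ Wₕ²(1 − fₕ)sₕ²/nₕ with Wₕ = Nₕ/N, N = 35618.
Dept IV: Wₕ = 0.25357965; term = 0.25357965²·(1 − 0.02203277)·381000/199 = 120.39959.
Dept III: Wₕ = 0.24111404; term = 0.24111404²·(1 − 0.05950163)·192400/511 = 20.586723.
Dept II: Wₕ = 0.05556179; term = 0.05556179²·(1 − 0.22031329)·296500/436 = 1.6368575.
Dept I: Wₕ = 0.44974451; term = 0.44974451²·(1 − 0.17866284)·25070/2862 = 1.4552511.
Sum = 144.07842.
SE = √(144.07842) = 12.00.

12.00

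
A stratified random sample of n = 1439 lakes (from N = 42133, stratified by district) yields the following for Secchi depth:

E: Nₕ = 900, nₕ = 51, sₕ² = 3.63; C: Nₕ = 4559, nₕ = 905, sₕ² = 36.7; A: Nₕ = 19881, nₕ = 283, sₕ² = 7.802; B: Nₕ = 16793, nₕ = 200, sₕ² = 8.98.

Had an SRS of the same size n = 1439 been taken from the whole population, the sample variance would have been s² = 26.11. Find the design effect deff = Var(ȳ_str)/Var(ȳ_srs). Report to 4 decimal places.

0.7709

Var(ȳ_str) = Σ Wₕ²(1−fₕ)sₕ²/nₕ with Wₕ = Nₕ/42133:
  E: (900/42133)²·(1−51/900)·3.63/51 = 3.0636693 × 10^-5
  C: (4559/42133)²·(1−905/4559)·36.7/905 = 3.8054924 × 10^-4
  A: (19881/42133)²·(1−283/19881)·7.802/283 = 0.0060509661
  B: (16793/42133)²·(1−200/16793)·8.98/200 = 0.0070478195
  → Var(ȳ_str) = 0.013509972.
Var(ȳ_srs) = (1 − 1439/42133)·26.11/1439 = 0.017524841.
deff = 0.013509972 / 0.017524841 = 0.7709.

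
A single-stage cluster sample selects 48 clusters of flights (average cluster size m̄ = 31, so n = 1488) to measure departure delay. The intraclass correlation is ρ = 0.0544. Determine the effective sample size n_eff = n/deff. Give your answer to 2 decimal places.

565.35

deff = 1 + (31 − 1)·0.0544 = 1 + 1.632 = 2.632.
n_eff = 1488 / 2.632 = 565.35.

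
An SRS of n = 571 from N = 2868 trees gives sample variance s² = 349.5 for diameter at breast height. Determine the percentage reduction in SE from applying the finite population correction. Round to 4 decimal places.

f = n/N = 571/2868 = 0.19909344.
SE_no-fpc = √(s²/n) = 0.78235801; SE_fpc = √((1−f)s²/n) = 0.70015865.
Ratio = √(1−f) = 0.89493383. Reduction = 100·(1 − 0.89493383) = 10.5066%.

10.5066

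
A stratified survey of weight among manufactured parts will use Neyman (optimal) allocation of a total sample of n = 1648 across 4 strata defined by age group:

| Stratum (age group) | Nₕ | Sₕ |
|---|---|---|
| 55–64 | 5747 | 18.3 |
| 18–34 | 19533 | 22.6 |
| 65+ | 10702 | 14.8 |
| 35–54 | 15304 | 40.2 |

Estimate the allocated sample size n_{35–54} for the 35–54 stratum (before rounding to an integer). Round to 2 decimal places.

767.96

Neyman allocation: nₕ = n·NₕSₕ / Σⱼ NⱼSⱼ.
Σ NⱼSⱼ = 5747·18.3 + 19533·22.6 + 10702·14.8 + 15304·40.2 = 1.3202263 × 10^6.
n_{35–54} = 1648·15304·40.2 / (1.3202263 × 10^6) = 767.96.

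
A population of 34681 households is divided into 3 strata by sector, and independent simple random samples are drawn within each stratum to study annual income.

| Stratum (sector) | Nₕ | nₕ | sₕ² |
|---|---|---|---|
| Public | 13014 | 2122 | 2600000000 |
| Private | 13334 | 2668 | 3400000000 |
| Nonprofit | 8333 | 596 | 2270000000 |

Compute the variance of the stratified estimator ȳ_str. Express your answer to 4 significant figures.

499200

Var(ȳ_str) = Σₕ Wₕ²(1 − fₕ)sₕ²/nₕ with Wₕ = Nₕ/N, N = 34681.
Public: Wₕ = 0.37524870; term = 0.37524870²·(1 − 0.16305517)·2600000000/2122 = 144398.67.
Private: Wₕ = 0.38447565; term = 0.38447565²·(1 − 0.20009000)·3400000000/2668 = 150685.65.
Nonprofit: Wₕ = 0.24027566; term = 0.24027566²·(1 − 0.07152286)·2270000000/596 = 204159.86.
Sum = 499244.18.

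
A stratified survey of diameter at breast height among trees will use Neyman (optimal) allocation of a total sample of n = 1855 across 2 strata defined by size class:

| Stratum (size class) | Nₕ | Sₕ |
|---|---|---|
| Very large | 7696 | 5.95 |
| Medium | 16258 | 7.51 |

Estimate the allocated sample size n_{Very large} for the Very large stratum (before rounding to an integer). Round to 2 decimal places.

505.95

Neyman allocation: nₕ = n·NₕSₕ / Σⱼ NⱼSⱼ.
Σ NⱼSⱼ = 7696·5.95 + 16258·7.51 = 167888.78.
n_{Very large} = 1855·7696·5.95 / 167888.78 = 505.95.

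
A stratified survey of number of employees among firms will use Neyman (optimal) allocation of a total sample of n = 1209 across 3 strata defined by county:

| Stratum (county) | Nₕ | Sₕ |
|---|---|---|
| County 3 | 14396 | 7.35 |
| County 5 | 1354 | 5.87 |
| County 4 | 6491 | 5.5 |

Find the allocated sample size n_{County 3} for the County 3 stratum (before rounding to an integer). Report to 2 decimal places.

855.92

Neyman allocation: nₕ = n·NₕSₕ / Σⱼ NⱼSⱼ.
Σ NⱼSⱼ = 14396·7.35 + 1354·5.87 + 6491·5.5 = 149459.08.
n_{County 3} = 1209·14396·7.35 / 149459.08 = 855.92.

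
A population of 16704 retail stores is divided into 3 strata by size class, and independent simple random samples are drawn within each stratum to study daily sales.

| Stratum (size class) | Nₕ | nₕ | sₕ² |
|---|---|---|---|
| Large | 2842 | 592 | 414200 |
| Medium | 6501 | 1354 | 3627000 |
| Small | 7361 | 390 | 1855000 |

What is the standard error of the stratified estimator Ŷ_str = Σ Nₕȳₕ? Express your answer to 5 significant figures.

Var(Ŷ_str) = Σₕ Nₕ²(1 − fₕ)sₕ²/nₕ.
Large: 2842²·(1 − 592/2842)·414200/592 = 4.4739897 × 10^9.
Medium: 6501²·(1 − 1354/6501)·3627000/1354 = 8.9632029 × 10^10.
Small: 7361²·(1 − 390/7361)·1855000/390 = 2.4406821 × 10^11.
Sum = 3.3817423 × 10^11.
SE = √(3.3817423 × 10^11) = 581530.

581530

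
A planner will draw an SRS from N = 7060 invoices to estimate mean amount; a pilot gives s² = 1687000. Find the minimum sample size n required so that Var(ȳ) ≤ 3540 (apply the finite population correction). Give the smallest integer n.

Without fpc, n₀ = s²/D = 1687000/3540 = 476.5537.
With fpc, (1 − n/N)·s²/n ≤ D requires n ≥ n₀/(1 + n₀/N) = 476.5537/(1 + 476.5537/7060) = 446.4201.
Rounding up, n = 447.

447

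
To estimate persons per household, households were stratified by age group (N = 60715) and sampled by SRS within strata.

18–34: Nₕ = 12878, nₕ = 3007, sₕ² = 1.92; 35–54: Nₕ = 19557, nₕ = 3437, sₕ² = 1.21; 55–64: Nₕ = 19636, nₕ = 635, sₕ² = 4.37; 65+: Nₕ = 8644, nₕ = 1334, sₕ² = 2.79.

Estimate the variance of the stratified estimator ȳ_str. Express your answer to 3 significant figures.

7.85 × 10^-4

Var(ȳ_str) = Σₕ Wₕ²(1 − fₕ)sₕ²/nₕ with Wₕ = Nₕ/N, N = 60715.
18–34: Wₕ = 0.21210574; term = 0.21210574²·(1 − 0.23349899)·1.92/3007 = 2.2018381 × 10^-5.
35–54: Wₕ = 0.32211150; term = 0.32211150²·(1 − 0.17574270)·1.21/3437 = 3.0107945 × 10^-5.
55–64: Wₕ = 0.32341267; term = 0.32341267²·(1 − 0.03233856)·4.37/635 = 6.9653861 × 10^-4.
65+: Wₕ = 0.14237009; term = 0.14237009²·(1 − 0.15432670)·2.79/1334 = 3.5849946 × 10^-5.
Sum = 7.8451488 × 10^-4.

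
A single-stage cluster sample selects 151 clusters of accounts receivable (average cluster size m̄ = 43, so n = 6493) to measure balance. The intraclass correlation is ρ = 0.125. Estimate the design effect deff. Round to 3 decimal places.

deff = 1 + (43 − 1)·0.125 = 1 + 5.25 = 6.25.

6.250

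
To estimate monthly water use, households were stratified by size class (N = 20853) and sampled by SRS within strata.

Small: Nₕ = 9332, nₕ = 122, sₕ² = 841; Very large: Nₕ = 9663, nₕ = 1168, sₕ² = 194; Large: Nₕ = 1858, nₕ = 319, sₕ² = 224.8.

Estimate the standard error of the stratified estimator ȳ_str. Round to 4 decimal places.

1.1826

Var(ȳ_str) = Σₕ Wₕ²(1 − fₕ)sₕ²/nₕ with Wₕ = Nₕ/N, N = 20853.
Small: Wₕ = 0.44751355; term = 0.44751355²·(1 − 0.01307330)·841/122 = 1.3624904.
Very large: Wₕ = 0.46338656; term = 0.46338656²·(1 − 0.12087343)·194/1168 = 0.031354304.
Large: Wₕ = 0.08909989; term = 0.08909989²·(1 − 0.17168999)·224.8/319 = 0.0046339663.
Sum = 1.3984787.
SE = √(1.3984787) = 1.1826.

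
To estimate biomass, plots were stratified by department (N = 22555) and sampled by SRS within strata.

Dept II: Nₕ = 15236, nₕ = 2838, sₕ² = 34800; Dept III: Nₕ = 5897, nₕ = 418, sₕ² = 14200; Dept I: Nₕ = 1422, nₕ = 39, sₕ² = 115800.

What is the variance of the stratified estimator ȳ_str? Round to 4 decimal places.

18.1890

Var(ȳ_str) = Σₕ Wₕ²(1 − fₕ)sₕ²/nₕ with Wₕ = Nₕ/N, N = 22555.
Dept II: Wₕ = 0.67550432; term = 0.67550432²·(1 − 0.18626936)·34800/2838 = 4.5530643.
Dept III: Wₕ = 0.26144979; term = 0.26144979²·(1 − 0.07088350)·14200/418 = 2.1575399.
Dept I: Wₕ = 0.06304589; term = 0.06304589²·(1 − 0.02742616)·115800/39 = 11.478366.
Sum = 18.18897.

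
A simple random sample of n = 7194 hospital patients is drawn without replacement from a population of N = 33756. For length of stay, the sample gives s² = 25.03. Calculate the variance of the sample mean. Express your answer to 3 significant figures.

Under SRS without replacement, Var(ȳ) = (1 − f)·s²/n with f = n/N = 7194/33756 = 0.21311767.
Var(ȳ) = (1 − 0.21311767)·25.03/7194 = 0.78688233·0.0034792883 = 0.0027377905.

0.00274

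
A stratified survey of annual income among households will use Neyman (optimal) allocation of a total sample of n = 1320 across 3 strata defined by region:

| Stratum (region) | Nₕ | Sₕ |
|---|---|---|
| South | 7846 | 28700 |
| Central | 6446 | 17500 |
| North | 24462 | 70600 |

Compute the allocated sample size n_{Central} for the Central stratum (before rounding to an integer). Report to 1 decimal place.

Neyman allocation: nₕ = n·NₕSₕ / Σⱼ NⱼSⱼ.
Σ NⱼSⱼ = 7846·28700 + 6446·17500 + 24462·70600 = 2.0650024 × 10^9.
n_{Central} = 1320·6446·17500 / (2.0650024 × 10^9) = 72.1.

72.1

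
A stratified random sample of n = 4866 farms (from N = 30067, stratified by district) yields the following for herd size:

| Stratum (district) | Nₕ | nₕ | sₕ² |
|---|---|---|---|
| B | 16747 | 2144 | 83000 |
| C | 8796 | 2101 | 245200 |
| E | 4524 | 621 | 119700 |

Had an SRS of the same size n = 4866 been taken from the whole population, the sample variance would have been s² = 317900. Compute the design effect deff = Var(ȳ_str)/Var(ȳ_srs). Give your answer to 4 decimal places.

0.3988

Var(ȳ_str) = Σ Wₕ²(1−fₕ)sₕ²/nₕ with Wₕ = Nₕ/30067:
  B: (16747/30067)²·(1−2144/16747)·83000/2144 = 10.472545
  C: (8796/30067)²·(1−2101/8796)·245200/2101 = 7.6023878
  E: (4524/30067)²·(1−621/4524)·119700/621 = 3.7648138
  → Var(ȳ_str) = 21.839747.
Var(ȳ_srs) = (1 − 4866/30067)·317900/4866 = 54.757814.
deff = 21.839747 / 54.757814 = 0.3988.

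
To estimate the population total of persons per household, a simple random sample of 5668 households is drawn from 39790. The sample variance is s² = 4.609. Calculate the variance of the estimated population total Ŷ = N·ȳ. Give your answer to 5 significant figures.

Var(Ŷ) = N²·Var(ȳ) = N²·(1 − n/N)·s²/n.
f = 5668/39790 = 0.14244785; Var(ȳ) = 0.85755215·4.609/5668 = 6.9732849 × 10^-4.
Var(Ŷ) = 39790² · (6.9732849 × 10^-4) = 1.1040412 × 10^6.

1.1040 × 10^6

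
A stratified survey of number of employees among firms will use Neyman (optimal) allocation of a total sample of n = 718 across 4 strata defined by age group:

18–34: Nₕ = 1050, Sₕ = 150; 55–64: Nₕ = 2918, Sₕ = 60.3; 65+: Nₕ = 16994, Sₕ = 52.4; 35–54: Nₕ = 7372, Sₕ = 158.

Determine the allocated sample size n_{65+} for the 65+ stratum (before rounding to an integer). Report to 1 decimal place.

267.7

Neyman allocation: nₕ = n·NₕSₕ / Σⱼ NⱼSⱼ.
Σ NⱼSⱼ = 1050·150 + 2918·60.3 + 16994·52.4 + 7372·158 = 2.388717 × 10^6.
n_{65+} = 718·16994·52.4 / (2.388717 × 10^6) = 267.7.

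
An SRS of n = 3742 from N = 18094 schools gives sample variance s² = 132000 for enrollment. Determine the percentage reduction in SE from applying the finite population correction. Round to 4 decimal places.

10.9387

f = n/N = 3742/18094 = 0.20680889.
SE_no-fpc = √(s²/n) = 5.9392974; SE_fpc = √((1−f)s²/n) = 5.2896142.
Ratio = √(1−f) = 0.89061277. Reduction = 100·(1 − 0.89061277) = 10.9387%.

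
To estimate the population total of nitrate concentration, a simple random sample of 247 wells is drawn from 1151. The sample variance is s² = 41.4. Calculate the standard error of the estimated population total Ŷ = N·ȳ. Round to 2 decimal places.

417.61

Var(Ŷ) = N²·Var(ȳ) = N²·(1 − n/N)·s²/n.
f = 247/1151 = 0.21459600; Var(ȳ) = 0.78540400·41.4/247 = 0.13164261.
Var(Ŷ) = 1151² · 0.13164261 = 174400.26.
SE(Ŷ) = √(174400.26) = 417.61.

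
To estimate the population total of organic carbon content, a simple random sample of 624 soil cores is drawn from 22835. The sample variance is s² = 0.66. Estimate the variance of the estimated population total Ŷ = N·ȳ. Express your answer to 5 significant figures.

Var(Ŷ) = N²·Var(ȳ) = N²·(1 − n/N)·s²/n.
f = 624/22835 = 0.02732647; Var(ȳ) = 0.97267353·0.66/624 = 0.0010287893.
Var(Ŷ) = 22835² · 0.0010287893 = 536449.04.

536450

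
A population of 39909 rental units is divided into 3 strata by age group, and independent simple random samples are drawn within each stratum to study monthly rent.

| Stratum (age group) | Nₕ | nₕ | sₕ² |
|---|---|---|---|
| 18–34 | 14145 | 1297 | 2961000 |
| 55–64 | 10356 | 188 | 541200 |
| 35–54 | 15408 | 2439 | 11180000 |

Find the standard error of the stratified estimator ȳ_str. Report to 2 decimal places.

32.03

Var(ȳ_str) = Σₕ Wₕ²(1 − fₕ)sₕ²/nₕ with Wₕ = Nₕ/N, N = 39909.
18–34: Wₕ = 0.35443133; term = 0.35443133²·(1 − 0.09169318)·2961000/1297 = 260.4925.
55–64: Wₕ = 0.25949034; term = 0.25949034²·(1 − 0.01815373)·541200/188 = 190.32061.
35–54: Wₕ = 0.38607833; term = 0.38607833²·(1 − 0.15829439)·11180000/2439 = 575.09696.
Sum = 1025.9101.
SE = √(1025.9101) = 32.03.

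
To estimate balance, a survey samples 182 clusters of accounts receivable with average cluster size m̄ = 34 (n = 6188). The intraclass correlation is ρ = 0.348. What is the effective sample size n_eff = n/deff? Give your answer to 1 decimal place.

deff = 1 + (34 − 1)·0.348 = 1 + 11.484 = 12.484.
n_eff = 6188 / 12.484 = 495.7.

495.7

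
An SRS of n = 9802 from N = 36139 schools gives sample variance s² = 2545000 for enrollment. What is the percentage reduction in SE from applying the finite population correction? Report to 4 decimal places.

14.6320

f = n/N = 9802/36139 = 0.27123053.
SE_no-fpc = √(s²/n) = 16.113376; SE_fpc = √((1−f)s²/n) = 13.755666.
Ratio = √(1−f) = 0.85367996. Reduction = 100·(1 − 0.85367996) = 14.6320%.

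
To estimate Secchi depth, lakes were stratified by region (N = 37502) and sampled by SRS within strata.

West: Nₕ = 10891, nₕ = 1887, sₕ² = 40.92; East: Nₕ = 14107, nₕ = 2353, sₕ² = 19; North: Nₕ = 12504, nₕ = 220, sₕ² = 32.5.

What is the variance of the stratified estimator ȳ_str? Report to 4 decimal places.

Var(ȳ_str) = Σₕ Wₕ²(1 − fₕ)sₕ²/nₕ with Wₕ = Nₕ/N, N = 37502.
West: Wₕ = 0.29041118; term = 0.29041118²·(1 − 0.17326233)·40.92/1887 = 0.001512022.
East: Wₕ = 0.37616660; term = 0.37616660²·(1 − 0.16679663)·19/2353 = 9.5201363 × 10^-4.
North: Wₕ = 0.33342222; term = 0.33342222²·(1 − 0.01759437)·32.5/220 = 0.016133946.
Sum = 0.018597982.

0.0186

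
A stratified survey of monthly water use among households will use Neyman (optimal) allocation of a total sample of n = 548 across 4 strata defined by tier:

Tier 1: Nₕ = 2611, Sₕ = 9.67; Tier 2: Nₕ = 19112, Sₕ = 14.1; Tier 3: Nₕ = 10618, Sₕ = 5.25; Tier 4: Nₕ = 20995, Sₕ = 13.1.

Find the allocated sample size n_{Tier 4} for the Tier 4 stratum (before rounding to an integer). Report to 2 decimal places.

240.95

Neyman allocation: nₕ = n·NₕSₕ / Σⱼ NⱼSⱼ.
Σ NⱼSⱼ = 2611·9.67 + 19112·14.1 + 10618·5.25 + 20995·13.1 = 625506.57.
n_{Tier 4} = 548·20995·13.1 / 625506.57 = 240.95.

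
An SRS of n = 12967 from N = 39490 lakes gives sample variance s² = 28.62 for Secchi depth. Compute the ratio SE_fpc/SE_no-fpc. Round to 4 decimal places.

f = n/N = 12967/39490 = 0.32836161.
SE_no-fpc = √(s²/n) = 0.046980221; SE_fpc = √((1−f)s²/n) = 0.038501958.
Ratio = √(1−f) = 0.81953547.

0.8195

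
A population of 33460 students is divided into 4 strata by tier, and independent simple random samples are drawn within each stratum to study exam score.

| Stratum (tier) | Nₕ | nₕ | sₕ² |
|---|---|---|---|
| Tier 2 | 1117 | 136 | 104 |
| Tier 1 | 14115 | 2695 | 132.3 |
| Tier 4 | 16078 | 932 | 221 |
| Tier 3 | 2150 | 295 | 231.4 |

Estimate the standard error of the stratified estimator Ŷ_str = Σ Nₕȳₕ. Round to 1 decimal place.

Var(Ŷ_str) = Σₕ Nₕ²(1 − fₕ)sₕ²/nₕ.
Tier 2: 1117²·(1 − 136/1117)·104/136 = 837947.12.
Tier 1: 14115²·(1 − 2695/14115)·132.3/2695 = 7.9131256 × 10^6.
Tier 4: 16078²·(1 − 932/16078)·221/932 = 5.774393 × 10^7.
Tier 3: 2150²·(1 − 295/2150)·231.4/295 = 3.1284103 × 10^6.
Sum = 6.9623413 × 10^7.
SE = √(6.9623413 × 10^7) = 8344.1.

8344.1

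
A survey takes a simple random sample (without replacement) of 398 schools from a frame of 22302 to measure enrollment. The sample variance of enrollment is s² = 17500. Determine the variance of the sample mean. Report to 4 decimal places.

Under SRS without replacement, Var(ȳ) = (1 − f)·s²/n with f = n/N = 398/22302 = 0.01784593.
Var(ȳ) = (1 − 0.01784593)·17500/398 = 0.98215407·43.969849 = 43.185166.

43.1852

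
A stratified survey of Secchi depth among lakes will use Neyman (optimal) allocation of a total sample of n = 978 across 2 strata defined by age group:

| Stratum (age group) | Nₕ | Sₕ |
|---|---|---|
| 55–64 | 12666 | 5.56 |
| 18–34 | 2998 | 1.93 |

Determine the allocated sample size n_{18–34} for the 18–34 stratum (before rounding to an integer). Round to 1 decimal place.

Neyman allocation: nₕ = n·NₕSₕ / Σⱼ NⱼSⱼ.
Σ NⱼSⱼ = 12666·5.56 + 2998·1.93 = 76209.1.
n_{18–34} = 978·2998·1.93 / 76209.1 = 74.3.

74.3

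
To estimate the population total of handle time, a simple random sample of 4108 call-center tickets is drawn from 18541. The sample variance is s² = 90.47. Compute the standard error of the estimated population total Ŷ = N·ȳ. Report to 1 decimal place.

2427.6

Var(Ŷ) = N²·Var(ȳ) = N²·(1 − n/N)·s²/n.
f = 4108/18541 = 0.22156302; Var(ȳ) = 0.77843698·90.47/4108 = 0.017143426.
Var(Ŷ) = 18541² · 0.017143426 = 5.8933729 × 10^6.
SE(Ŷ) = √(5.8933729 × 10^6) = 2427.6.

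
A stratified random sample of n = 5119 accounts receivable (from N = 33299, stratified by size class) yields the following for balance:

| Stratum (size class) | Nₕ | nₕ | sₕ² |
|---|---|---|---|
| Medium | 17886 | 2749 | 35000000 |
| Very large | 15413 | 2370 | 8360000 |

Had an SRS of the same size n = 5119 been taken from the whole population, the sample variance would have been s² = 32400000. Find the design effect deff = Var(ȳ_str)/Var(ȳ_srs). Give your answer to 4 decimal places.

0.6998

Var(ȳ_str) = Σ Wₕ²(1−fₕ)sₕ²/nₕ with Wₕ = Nₕ/33299:
  Medium: (17886/33299)²·(1−2749/17886)·35000000/2749 = 3108.7368
  Very large: (15413/33299)²·(1−2370/15413)·8360000/2370 = 639.52897
  → Var(ȳ_str) = 3748.2658.
Var(ȳ_srs) = (1 − 5119/33299)·32400000/5119 = 5356.359.
deff = 3748.2658 / 5356.359 = 0.6998.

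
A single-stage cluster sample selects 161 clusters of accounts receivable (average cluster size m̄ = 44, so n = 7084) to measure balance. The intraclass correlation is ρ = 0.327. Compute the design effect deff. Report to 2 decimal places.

deff = 1 + (44 − 1)·0.327 = 1 + 14.061 = 15.061.

15.06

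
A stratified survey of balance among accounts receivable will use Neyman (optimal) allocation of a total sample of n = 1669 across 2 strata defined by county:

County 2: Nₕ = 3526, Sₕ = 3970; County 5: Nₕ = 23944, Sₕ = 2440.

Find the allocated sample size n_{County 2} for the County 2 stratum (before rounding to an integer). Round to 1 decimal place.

Neyman allocation: nₕ = n·NₕSₕ / Σⱼ NⱼSⱼ.
Σ NⱼSⱼ = 3526·3970 + 23944·2440 = 7.242158 × 10^7.
n_{County 2} = 1669·3526·3970 / (7.242158 × 10^7) = 322.6.

322.6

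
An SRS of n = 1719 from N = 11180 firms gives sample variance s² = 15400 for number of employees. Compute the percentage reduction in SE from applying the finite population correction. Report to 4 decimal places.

f = n/N = 1719/11180 = 0.15375671.
SE_no-fpc = √(s²/n) = 2.9931082; SE_fpc = √((1−f)s²/n) = 2.7534047.
Ratio = √(1−f) = 0.91991483. Reduction = 100·(1 − 0.91991483) = 8.0085%.

8.0085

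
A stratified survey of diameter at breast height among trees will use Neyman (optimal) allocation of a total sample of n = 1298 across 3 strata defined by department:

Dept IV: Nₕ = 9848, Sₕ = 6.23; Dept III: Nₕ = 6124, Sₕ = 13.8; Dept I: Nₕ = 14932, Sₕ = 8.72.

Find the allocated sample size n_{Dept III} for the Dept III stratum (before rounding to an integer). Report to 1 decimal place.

Neyman allocation: nₕ = n·NₕSₕ / Σⱼ NⱼSⱼ.
Σ NⱼSⱼ = 9848·6.23 + 6124·13.8 + 14932·8.72 = 276071.28.
n_{Dept III} = 1298·6124·13.8 / 276071.28 = 397.3.

397.3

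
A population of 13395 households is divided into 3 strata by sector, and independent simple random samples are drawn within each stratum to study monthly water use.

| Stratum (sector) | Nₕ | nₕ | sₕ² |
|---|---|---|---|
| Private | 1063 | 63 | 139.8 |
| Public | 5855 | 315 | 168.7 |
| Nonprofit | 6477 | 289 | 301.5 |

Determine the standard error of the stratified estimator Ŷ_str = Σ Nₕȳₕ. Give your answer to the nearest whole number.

7845

Var(Ŷ_str) = Σₕ Nₕ²(1 − fₕ)sₕ²/nₕ.
Private: 1063²·(1 − 63/1063)·139.8/63 = 2.3588476 × 10^6.
Public: 5855²·(1 − 315/5855)·168.7/315 = 1.7371655 × 10^7.
Nonprofit: 6477²·(1 − 289/6477)·301.5/289 = 4.1813226 × 10^7.
Sum = 6.1543729 × 10^7.
SE = √(6.1543729 × 10^7) = 7845.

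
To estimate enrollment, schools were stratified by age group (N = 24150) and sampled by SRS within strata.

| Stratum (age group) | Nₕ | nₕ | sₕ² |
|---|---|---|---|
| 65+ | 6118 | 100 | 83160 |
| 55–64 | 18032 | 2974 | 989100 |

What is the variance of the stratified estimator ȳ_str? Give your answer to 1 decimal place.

207.3

Var(ȳ_str) = Σₕ Wₕ²(1 − fₕ)sₕ²/nₕ with Wₕ = Nₕ/N, N = 24150.
65+: Wₕ = 0.25333333; term = 0.25333333²·(1 − 0.01634521)·83160/100 = 52.497892.
55–64: Wₕ = 0.74666667; term = 0.74666667²·(1 − 0.16492902)·989100/2974 = 154.8375.
Sum = 207.33539.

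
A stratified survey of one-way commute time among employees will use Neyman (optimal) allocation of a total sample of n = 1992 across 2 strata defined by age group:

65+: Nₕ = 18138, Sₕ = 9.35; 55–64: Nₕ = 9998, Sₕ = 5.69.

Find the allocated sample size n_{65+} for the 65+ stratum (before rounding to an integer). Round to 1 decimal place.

Neyman allocation: nₕ = n·NₕSₕ / Σⱼ NⱼSⱼ.
Σ NⱼSⱼ = 18138·9.35 + 9998·5.69 = 226478.92.
n_{65+} = 1992·18138·9.35 / 226478.92 = 1491.6.

1491.6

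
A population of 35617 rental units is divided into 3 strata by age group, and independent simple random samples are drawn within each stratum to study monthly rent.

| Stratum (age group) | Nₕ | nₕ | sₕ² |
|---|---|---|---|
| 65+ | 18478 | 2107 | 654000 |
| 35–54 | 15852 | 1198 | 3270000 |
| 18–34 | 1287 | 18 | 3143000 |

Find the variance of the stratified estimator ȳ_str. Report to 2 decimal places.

798.64

Var(ȳ_str) = Σₕ Wₕ²(1 − fₕ)sₕ²/nₕ with Wₕ = Nₕ/N, N = 35617.
65+: Wₕ = 0.51879720; term = 0.51879720²·(1 − 0.11402749)·654000/2107 = 74.016528.
35–54: Wₕ = 0.44506837; term = 0.44506837²·(1 − 0.07557406)·3270000/1198 = 499.82332.
18–34: Wₕ = 0.03613443; term = 0.03613443²·(1 − 0.01398601)·3143000/18 = 224.80055.
Sum = 798.6404.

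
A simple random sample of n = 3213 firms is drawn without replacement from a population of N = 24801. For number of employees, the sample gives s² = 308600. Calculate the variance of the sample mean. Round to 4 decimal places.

Under SRS without replacement, Var(ȳ) = (1 − f)·s²/n with f = n/N = 3213/24801 = 0.12955123.
Var(ȳ) = (1 − 0.12955123)·308600/3213 = 0.87044877·96.047308 = 83.604261.

83.6043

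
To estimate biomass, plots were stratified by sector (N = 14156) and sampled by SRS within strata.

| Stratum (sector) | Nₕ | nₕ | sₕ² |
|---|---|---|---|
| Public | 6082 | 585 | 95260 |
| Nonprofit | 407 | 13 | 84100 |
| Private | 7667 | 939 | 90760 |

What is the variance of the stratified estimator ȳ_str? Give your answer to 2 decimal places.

57.22

Var(ȳ_str) = Σₕ Wₕ²(1 − fₕ)sₕ²/nₕ with Wₕ = Nₕ/N, N = 14156.
Public: Wₕ = 0.42964114; term = 0.42964114²·(1 − 0.09618547)·95260/585 = 27.167255.
Nonprofit: Wₕ = 0.02875106; term = 0.02875106²·(1 − 0.03194103)·84100/13 = 5.1768093.
Private: Wₕ = 0.54160780; term = 0.54160780²·(1 − 0.12247294)·90760/939 = 24.880507.
Sum = 57.224571.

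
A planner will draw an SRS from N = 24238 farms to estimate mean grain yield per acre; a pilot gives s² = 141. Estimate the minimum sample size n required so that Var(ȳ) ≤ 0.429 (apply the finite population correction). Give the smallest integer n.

Without fpc, n₀ = s²/D = 141/0.429 = 328.6713.
With fpc, (1 − n/N)·s²/n ≤ D requires n ≥ n₀/(1 + n₀/N) = 328.6713/(1 + 328.6713/24238) = 324.2741.
Rounding up, n = 325.

325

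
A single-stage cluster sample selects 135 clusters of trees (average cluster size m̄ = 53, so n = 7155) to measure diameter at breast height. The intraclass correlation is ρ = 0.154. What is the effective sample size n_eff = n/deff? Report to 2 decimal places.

794.29

deff = 1 + (53 − 1)·0.154 = 1 + 8.008 = 9.008.
n_eff = 7155 / 9.008 = 794.29.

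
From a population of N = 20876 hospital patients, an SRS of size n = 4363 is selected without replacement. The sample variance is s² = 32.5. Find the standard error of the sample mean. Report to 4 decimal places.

Under SRS without replacement, Var(ȳ) = (1 − f)·s²/n with f = n/N = 4363/20876 = 0.20899598.
Var(ȳ) = (1 − 0.20899598)·32.5/4363 = 0.79100402·0.007449003 = 0.0058921913.
SE(ȳ) = √(0.0058921913) = 0.0768.

0.0768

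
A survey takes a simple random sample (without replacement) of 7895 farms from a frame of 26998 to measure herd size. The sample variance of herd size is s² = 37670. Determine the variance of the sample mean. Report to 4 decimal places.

3.3761

Under SRS without replacement, Var(ȳ) = (1 − f)·s²/n with f = n/N = 7895/26998 = 0.29242907.
Var(ȳ) = (1 − 0.29242907)·37670/7895 = 0.70757093·4.7713743 = 3.3760857.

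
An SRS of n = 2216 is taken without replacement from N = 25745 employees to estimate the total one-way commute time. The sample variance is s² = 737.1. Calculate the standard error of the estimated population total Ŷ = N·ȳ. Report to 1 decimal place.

14194.7

Var(Ŷ) = N²·Var(ȳ) = N²·(1 − n/N)·s²/n.
f = 2216/25745 = 0.08607497; Var(ȳ) = 0.91392503·737.1/2216 = 0.30399555.
Var(Ŷ) = 25745² · 0.30399555 = 2.0148978 × 10^8.
SE(Ŷ) = √(2.0148978 × 10^8) = 14194.7.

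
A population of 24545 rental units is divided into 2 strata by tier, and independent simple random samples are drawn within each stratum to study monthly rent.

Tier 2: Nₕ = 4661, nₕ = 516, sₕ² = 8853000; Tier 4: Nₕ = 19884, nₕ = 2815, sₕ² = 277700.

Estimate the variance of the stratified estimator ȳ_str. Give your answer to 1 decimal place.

605.8

Var(ȳ_str) = Σₕ Wₕ²(1 − fₕ)sₕ²/nₕ with Wₕ = Nₕ/N, N = 24545.
Tier 2: Wₕ = 0.18989611; term = 0.18989611²·(1 − 0.11070586)·8853000/516 = 550.19714.
Tier 4: Wₕ = 0.81010389; term = 0.81010389²·(1 − 0.14157111)·277700/2815 = 55.575482.
Sum = 605.77262.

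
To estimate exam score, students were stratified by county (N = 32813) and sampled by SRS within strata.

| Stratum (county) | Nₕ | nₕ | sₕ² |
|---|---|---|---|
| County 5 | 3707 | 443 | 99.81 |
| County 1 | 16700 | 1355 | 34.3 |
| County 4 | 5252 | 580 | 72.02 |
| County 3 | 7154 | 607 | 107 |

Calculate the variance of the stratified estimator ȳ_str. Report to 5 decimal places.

Var(ȳ_str) = Σₕ Wₕ²(1 − fₕ)sₕ²/nₕ with Wₕ = Nₕ/N, N = 32813.
County 5: Wₕ = 0.11297352; term = 0.11297352²·(1 − 0.11950364)·99.81/443 = 0.002531927.
County 1: Wₕ = 0.50894463; term = 0.50894463²·(1 − 0.08113772)·34.3/1355 = 0.006024851.
County 4: Wₕ = 0.16005851; term = 0.16005851²·(1 − 0.11043412)·72.02/580 = 0.0028298329.
County 3: Wₕ = 0.21802334; term = 0.21802334²·(1 − 0.08484764)·107/607 = 0.0076682186.
Sum = 0.01905483.

0.01905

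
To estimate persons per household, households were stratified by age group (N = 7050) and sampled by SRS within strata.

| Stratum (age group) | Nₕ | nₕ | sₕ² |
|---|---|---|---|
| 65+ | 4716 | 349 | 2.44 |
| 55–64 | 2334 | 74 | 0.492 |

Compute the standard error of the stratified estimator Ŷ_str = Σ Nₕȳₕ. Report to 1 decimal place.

423.2

Var(Ŷ_str) = Σₕ Nₕ²(1 − fₕ)sₕ²/nₕ.
65+: 4716²·(1 − 349/4716)·2.44/349 = 143986.37.
55–64: 2334²·(1 − 74/2334)·0.492/74 = 35070.558.
Sum = 179056.93.
SE = √(179056.93) = 423.2.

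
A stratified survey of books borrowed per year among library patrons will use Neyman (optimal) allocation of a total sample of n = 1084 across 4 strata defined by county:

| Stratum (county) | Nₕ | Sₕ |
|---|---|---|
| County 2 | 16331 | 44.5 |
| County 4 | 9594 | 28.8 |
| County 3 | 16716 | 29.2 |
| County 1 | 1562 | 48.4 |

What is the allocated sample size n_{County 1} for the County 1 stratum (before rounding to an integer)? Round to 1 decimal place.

Neyman allocation: nₕ = n·NₕSₕ / Σⱼ NⱼSⱼ.
Σ NⱼSⱼ = 16331·44.5 + 9594·28.8 + 16716·29.2 + 1562·48.4 = 1.5667447 × 10^6.
n_{County 1} = 1084·1562·48.4 / (1.5667447 × 10^6) = 52.3.

52.3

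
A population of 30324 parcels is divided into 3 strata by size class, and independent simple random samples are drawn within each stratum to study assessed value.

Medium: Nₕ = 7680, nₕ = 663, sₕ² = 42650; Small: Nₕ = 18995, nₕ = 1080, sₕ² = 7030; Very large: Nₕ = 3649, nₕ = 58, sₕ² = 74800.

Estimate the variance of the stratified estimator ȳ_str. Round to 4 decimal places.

24.5566

Var(ȳ_str) = Σₕ Wₕ²(1 − fₕ)sₕ²/nₕ with Wₕ = Nₕ/N, N = 30324.
Medium: Wₕ = 0.25326474; term = 0.25326474²·(1 − 0.08632813)·42650/663 = 3.7700337.
Small: Wₕ = 0.62640153; term = 0.62640153²·(1 − 0.05685707)·7030/1080 = 2.4088774.
Very large: Wₕ = 0.12033373; term = 0.12033373²·(1 − 0.01589477)·74800/58 = 18.377647.
Sum = 24.556558.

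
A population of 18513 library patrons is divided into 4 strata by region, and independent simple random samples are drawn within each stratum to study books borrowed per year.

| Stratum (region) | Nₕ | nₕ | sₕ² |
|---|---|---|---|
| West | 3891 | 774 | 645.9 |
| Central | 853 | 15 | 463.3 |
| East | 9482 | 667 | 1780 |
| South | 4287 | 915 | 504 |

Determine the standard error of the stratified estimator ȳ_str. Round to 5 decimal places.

Var(ȳ_str) = Σₕ Wₕ²(1 − fₕ)sₕ²/nₕ with Wₕ = Nₕ/N, N = 18513.
West: Wₕ = 0.21017663; term = 0.21017663²·(1 − 0.19892059)·645.9/774 = 0.029530361.
Central: Wₕ = 0.04607573; term = 0.04607573²·(1 − 0.01758499)·463.3/15 = 0.064418482.
East: Wₕ = 0.51218063; term = 0.51218063²·(1 − 0.07034381)·1780/667 = 0.65082291.
South: Wₕ = 0.23156701; term = 0.23156701²·(1 − 0.21343597)·504/915 = 0.02323255.
Sum = 0.7680043.
SE = √(0.7680043) = 0.87636.

0.87636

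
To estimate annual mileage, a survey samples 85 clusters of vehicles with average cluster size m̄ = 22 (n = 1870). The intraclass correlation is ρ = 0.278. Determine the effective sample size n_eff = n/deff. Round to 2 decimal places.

deff = 1 + (22 − 1)·0.278 = 1 + 5.838 = 6.838.
n_eff = 1870 / 6.838 = 273.47.

273.47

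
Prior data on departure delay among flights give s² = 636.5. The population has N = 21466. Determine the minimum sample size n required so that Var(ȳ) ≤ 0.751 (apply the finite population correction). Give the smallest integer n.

816

Without fpc, n₀ = s²/D = 636.5/0.751 = 847.5366.
With fpc, (1 − n/N)·s²/n ≤ D requires n ≥ n₀/(1 + n₀/N) = 847.5366/(1 + 847.5366/21466) = 815.3446.
Rounding up, n = 816.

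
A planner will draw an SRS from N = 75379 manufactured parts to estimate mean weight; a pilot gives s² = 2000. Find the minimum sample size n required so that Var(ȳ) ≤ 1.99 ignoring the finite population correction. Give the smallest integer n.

Without fpc, n₀ = s²/D = 2000/1.99 = 1005.0251.
Rounding up, n = 1006.

1006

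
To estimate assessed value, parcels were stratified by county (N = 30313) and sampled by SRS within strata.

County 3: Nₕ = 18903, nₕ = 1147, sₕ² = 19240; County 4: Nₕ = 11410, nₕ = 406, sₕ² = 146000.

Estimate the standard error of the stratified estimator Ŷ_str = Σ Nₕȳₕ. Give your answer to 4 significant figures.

Var(Ŷ_str) = Σₕ Nₕ²(1 − fₕ)sₕ²/nₕ.
County 3: 18903²·(1 − 1147/18903)·19240/1147 = 5.6301183 × 10^9.
County 4: 11410²·(1 − 406/11410)·146000/406 = 4.515055 × 10^10.
Sum = 5.0780668 × 10^10.
SE = √(5.0780668 × 10^10) = 225300.

225300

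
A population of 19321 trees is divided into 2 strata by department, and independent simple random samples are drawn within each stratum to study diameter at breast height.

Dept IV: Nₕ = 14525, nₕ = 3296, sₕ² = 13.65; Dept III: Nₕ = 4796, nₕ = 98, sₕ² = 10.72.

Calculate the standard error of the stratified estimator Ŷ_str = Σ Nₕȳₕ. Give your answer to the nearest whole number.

Var(Ŷ_str) = Σₕ Nₕ²(1 − fₕ)sₕ²/nₕ.
Dept IV: 14525²·(1 − 3296/14525)·13.65/3296 = 675464.72.
Dept III: 4796²·(1 − 98/4796)·10.72/98 = 2.464682 × 10^6.
Sum = 3.1401467 × 10^6.
SE = √(3.1401467 × 10^6) = 1772.

1772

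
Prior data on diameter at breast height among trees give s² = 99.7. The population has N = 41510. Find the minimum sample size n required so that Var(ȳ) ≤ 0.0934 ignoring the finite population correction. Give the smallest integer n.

1068

Without fpc, n₀ = s²/D = 99.7/0.0934 = 1067.4518.
Rounding up, n = 1068.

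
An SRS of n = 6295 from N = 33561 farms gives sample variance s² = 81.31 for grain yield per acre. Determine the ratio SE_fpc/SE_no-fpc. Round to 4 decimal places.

0.9013

f = n/N = 6295/33561 = 0.18756890.
SE_no-fpc = √(s²/n) = 0.11365122; SE_fpc = √((1−f)s²/n) = 0.10243948.
Ratio = √(1−f) = 0.90134960.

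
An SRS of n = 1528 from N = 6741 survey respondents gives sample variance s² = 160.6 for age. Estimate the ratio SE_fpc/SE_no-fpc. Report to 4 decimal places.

f = n/N = 1528/6741 = 0.22667260.
SE_no-fpc = √(s²/n) = 0.32419857; SE_fpc = √((1−f)s²/n) = 0.2850971.
Ratio = √(1−f) = 0.87939036.

0.8794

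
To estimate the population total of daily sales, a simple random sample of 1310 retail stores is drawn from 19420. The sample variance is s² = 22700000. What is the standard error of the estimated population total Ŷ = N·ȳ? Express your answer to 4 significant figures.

Var(Ŷ) = N²·Var(ȳ) = N²·(1 − n/N)·s²/n.
f = 1310/19420 = 0.06745623; Var(ȳ) = 0.93254377·22700000/1310 = 16159.346.
Var(Ŷ) = 19420² · 16159.346 = 6.0942776 × 10^12.
SE(Ŷ) = √(6.0942776 × 10^12) = 2.469 × 10^6.

2.469 × 10^6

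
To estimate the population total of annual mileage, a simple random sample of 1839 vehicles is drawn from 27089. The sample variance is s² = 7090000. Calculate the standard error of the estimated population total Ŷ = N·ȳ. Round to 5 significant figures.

1.6239 × 10^6

Var(Ŷ) = N²·Var(ȳ) = N²·(1 − n/N)·s²/n.
f = 1839/27089 = 0.06788733; Var(ȳ) = 0.93211267·7090000/1839 = 3593.6263.
Var(Ŷ) = 27089² · 3593.6263 = 2.637053 × 10^12.
SE(Ŷ) = √(2.637053 × 10^12) = 1.6239 × 10^6.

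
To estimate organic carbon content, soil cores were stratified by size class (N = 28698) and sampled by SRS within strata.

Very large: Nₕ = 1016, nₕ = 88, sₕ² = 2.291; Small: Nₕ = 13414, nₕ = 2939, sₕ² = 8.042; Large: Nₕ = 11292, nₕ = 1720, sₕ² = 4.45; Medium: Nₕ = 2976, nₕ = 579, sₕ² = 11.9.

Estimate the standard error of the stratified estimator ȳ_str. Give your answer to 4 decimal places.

0.0318

Var(ȳ_str) = Σₕ Wₕ²(1 − fₕ)sₕ²/nₕ with Wₕ = Nₕ/N, N = 28698.
Very large: Wₕ = 0.03540316; term = 0.03540316²·(1 − 0.08661417)·2.291/88 = 2.9804431 × 10^-5.
Small: Wₕ = 0.46741933; term = 0.46741933²·(1 − 0.21909945)·8.042/2939 = 4.6684591 × 10^-4.
Large: Wₕ = 0.39347690; term = 0.39347690²·(1 − 0.15232023)·4.45/1720 = 3.3954853 × 10^-4.
Medium: Wₕ = 0.10370061; term = 0.10370061²·(1 − 0.19455645)·11.9/579 = 1.7801889 × 10^-4.
Sum = 0.0010142178.
SE = √(0.0010142178) = 0.0318.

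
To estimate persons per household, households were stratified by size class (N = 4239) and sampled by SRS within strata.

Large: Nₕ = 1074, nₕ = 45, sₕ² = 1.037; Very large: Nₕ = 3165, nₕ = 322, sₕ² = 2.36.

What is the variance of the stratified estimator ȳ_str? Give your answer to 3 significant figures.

Var(ȳ_str) = Σₕ Wₕ²(1 − fₕ)sₕ²/nₕ with Wₕ = Nₕ/N, N = 4239.
Large: Wₕ = 0.25336164; term = 0.25336164²·(1 − 0.04189944)·1.037/45 = 0.0014172911.
Very large: Wₕ = 0.74663836; term = 0.74663836²·(1 − 0.10173776)·2.36/322 = 0.0036701167.
Sum = 0.0050874078.

0.00509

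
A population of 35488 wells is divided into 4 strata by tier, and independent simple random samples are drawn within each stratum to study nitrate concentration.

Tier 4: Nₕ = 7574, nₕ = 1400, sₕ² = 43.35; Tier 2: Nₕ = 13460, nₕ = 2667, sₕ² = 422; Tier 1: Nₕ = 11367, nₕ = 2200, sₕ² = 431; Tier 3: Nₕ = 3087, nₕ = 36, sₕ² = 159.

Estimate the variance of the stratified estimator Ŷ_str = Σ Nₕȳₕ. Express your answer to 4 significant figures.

Var(Ŷ_str) = Σₕ Nₕ²(1 − fₕ)sₕ²/nₕ.
Tier 4: 7574²·(1 − 1400/7574)·43.35/1400 = 1.4479481 × 10^6.
Tier 2: 13460²·(1 − 2667/13460)·422/2667 = 2.2986702 × 10^7.
Tier 1: 11367²·(1 − 2200/11367)·431/2200 = 2.041398 × 10^7.
Tier 3: 3087²·(1 − 36/3087)·159/36 = 4.1598097 × 10^7.
Sum = 8.6446727 × 10^7.

8.645 × 10^7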